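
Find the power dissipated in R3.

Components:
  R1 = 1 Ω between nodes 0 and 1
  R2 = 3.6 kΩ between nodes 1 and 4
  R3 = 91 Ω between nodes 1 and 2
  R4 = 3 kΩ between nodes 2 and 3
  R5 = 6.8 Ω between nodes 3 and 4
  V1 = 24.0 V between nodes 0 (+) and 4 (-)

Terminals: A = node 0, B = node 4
Nodal analysis, taking node 4 as the 0 V reference.
Source V1 fixes V_0 = 24 V.
KCL at each unknown node (sum of currents leaving = 0; resistances in Ω):
  Node 1: (V_1 - 24)/1 + (V_1 - 0)/3600 + (V_1 - V_2)/91 = 0
  Node 2: (V_2 - V_1)/91 + (V_2 - V_3)/3000 = 0
  Node 3: (V_3 - V_2)/3000 + (V_3 - 0)/6.8 = 0
Collecting terms (coefficients in siemens):
  1.011·V_1 - 0.01099·V_2 = 24
  0.01132·V_2 - 0.01099·V_1 - 0.0003333·V_3 = 0
  0.1474·V_3 - 0.0003333·V_2 = 0
Solving these 3 simultaneous equations (Gaussian elimination) gives:
  V_1 = 23.99 V, V_2 = 23.28 V, V_3 = 0.05265 V
I_R3 = (V_1 - V_2)/R3 = (23.99 - 23.28)/91 = 0.007743 A
P_R3 = I_R3² × R3 = (0.007743)² × 91 = 0.005456 W

Final answer: 0.005456 W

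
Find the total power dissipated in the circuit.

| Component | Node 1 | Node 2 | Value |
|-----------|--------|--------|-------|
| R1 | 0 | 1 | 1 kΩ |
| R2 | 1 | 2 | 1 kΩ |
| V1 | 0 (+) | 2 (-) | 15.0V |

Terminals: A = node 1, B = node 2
Nodal analysis, taking node 2 as the 0 V reference.
Source V1 fixes V_0 = 15 V.
KCL at each unknown node (sum of currents leaving = 0; resistances in Ω):
  Node 1: (V_1 - 15)/1000 + (V_1 - 0)/1000 = 0
Collecting terms: 0.002 × V_1 = 0.015  =>  V_1 = 7.5 V
Power in each resistor, P = (ΔV)²/R:
  P_R1 = (15 - 7.5)²/1000 = 0.05625 W
  P_R2 = (7.5 - 0)²/1000 = 0.05625 W
P_total = P_R1 + P_R2 = 0.1125 W

Final answer: 0.1125 W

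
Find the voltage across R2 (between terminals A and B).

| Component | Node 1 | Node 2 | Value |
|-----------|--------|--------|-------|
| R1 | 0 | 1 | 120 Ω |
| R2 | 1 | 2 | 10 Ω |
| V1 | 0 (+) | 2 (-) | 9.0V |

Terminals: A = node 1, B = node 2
R1 and R2 are in series across V1 (node 0 → node 1 → node 2), and the output A–B is taken across R2, so this is a voltage divider.
Series current: I = V1/(R1 + R2) = 9/(120 + 10) = 9/130 = 0.06923 A
V_R2 = I × R2 = V1 × R2/(R1 + R2) = 9 × 10/130 = 0.6923 V

Final answer: 0.6923 V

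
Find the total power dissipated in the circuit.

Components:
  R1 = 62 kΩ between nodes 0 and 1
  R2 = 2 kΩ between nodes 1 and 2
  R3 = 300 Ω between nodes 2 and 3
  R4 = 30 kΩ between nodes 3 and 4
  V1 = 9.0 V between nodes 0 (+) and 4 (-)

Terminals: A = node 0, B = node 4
Nodal analysis, taking node 4 as the 0 V reference.
Source V1 fixes V_0 = 9 V.
KCL at each unknown node (sum of currents leaving = 0; resistances in Ω):
  Node 1: (V_1 - 9)/62000 + (V_1 - V_2)/2000 = 0
  Node 2: (V_2 - V_1)/2000 + (V_2 - V_3)/300 = 0
  Node 3: (V_3 - V_2)/300 + (V_3 - 0)/30000 = 0
Collecting terms (coefficients in siemens):
  0.0005161·V_1 - 0.0005·V_2 = 0.0001452
  0.003833·V_2 - 0.0005·V_1 - 0.003333·V_3 = 0
  0.003367·V_3 - 0.003333·V_2 = 0
Solving these 3 simultaneous equations (Gaussian elimination) gives:
  V_1 = 3.083 V, V_2 = 2.892 V, V_3 = 2.863 V
Power in each resistor, P = (ΔV)²/R:
  P_R1 = (9 - 3.083)²/62000 = 0.0005647 W
  P_R2 = (3.083 - 2.892)²/2000 = 0.00001822 W
  P_R3 = (2.892 - 2.863)²/300 = 0.000002733 W
  P_R4 = (2.863 - 0)²/30000 = 0.0002733 W
P_total = P_R1 + P_R2 + P_R3 + P_R4 = 0.000859 W

Final answer: 0.000859 W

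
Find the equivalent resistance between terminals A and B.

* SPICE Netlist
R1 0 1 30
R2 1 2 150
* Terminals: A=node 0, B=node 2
Reduce the network between node 0 (A) and node 2 (B) by series/parallel combination:
  Rs1 = R1 + R2 (series, joined only at node 1) = 30 + 150 = 180 Ω
R_eq = 180 Ω

Final answer: 180 Ω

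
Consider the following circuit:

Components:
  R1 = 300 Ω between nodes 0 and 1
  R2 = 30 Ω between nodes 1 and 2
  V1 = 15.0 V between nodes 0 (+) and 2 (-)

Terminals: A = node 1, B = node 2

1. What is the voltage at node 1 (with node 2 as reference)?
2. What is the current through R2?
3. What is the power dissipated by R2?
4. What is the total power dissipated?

Nodal analysis, taking node 2 as the 0 V reference.
Source V1 fixes V_0 = 15 V.
KCL at each unknown node (sum of currents leaving = 0; resistances in Ω):
  Node 1: (V_1 - 15)/300 + (V_1 - 0)/30 = 0
Collecting terms: 0.03667 × V_1 = 0.05  =>  V_1 = 1.364 V
Part 1:
  Read off the nodal solution: V_1 = 1.364 V
Part 2:
  I_R2 = (V_1 - V_2)/R2 = (1.364 - 0)/30 = 0.04545 A
  Magnitude: I_R2 = 0.04545 A
Part 3:
  I_R2 = (V_1 - V_2)/R2 = (1.364 - 0)/30 = 0.04545 A
  P_R2 = I_R2² × R2 = (0.04545)² × 30 = 0.06198 W
Part 4:
  Power in each resistor, P = (ΔV)²/R:
    P_R1 = (15 - 1.364)²/300 = 0.6198 W
    P_R2 = (1.364 - 0)²/30 = 0.06198 W
  P_total = P_R1 + P_R2 = 0.6818 W

Final answers:
1. V_1 = 1.364 V
2. I_R2 = 0.04545 A
3. P_R2 = 0.06198 W
4. P_total = 0.6818 W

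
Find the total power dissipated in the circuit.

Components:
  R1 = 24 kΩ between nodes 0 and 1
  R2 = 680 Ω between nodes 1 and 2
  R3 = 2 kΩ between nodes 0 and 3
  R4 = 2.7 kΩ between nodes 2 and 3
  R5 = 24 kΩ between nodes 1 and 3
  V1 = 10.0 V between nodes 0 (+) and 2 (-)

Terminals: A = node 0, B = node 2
Nodal analysis, taking node 2 as the 0 V reference.
Source V1 fixes V_0 = 10 V.
KCL at each unknown node (sum of currents leaving = 0; resistances in Ω):
  Node 1: (V_1 - 10)/24000 + (V_1 - 0)/680 + (V_1 - V_3)/24000 = 0
  Node 3: (V_3 - 10)/2000 + (V_3 - 0)/2700 + (V_3 - V_1)/24000 = 0
Collecting terms (coefficients in siemens):
  0.001554·V_1 - 0.00004167·V_3 = 0.0004167
  0.000912·V_3 - 0.00004167·V_1 = 0.005
Determinant D = (0.001554)(0.000912) - (-0.00004167)(-0.00004167) = 0.000001415
V_1 = [(0.0004167)(0.000912) - (-0.00004167)(0.005)]/D = 0.4156 V
V_3 = [(0.001554)(0.005) - (0.0004167)(-0.00004167)]/D = 5.501 V
Power in each resistor, P = (ΔV)²/R:
  P_R1 = (10 - 0.4156)²/24000 = 0.003827 W
  P_R2 = (0.4156 - 0)²/680 = 0.0002541 W
  P_R3 = (10 - 5.501)²/2000 = 0.01012 W
  P_R4 = (0 - 5.501)²/2700 = 0.01121 W
  P_R5 = (0.4156 - 5.501)²/24000 = 0.001078 W
P_total = P_R1 + P_R2 + P_R3 + P_R4 + P_R5 = 0.02649 W

Final answer: 0.02649 W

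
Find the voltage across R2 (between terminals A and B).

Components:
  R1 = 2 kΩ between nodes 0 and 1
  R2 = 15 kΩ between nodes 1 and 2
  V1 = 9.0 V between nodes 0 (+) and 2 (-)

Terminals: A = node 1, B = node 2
R1 and R2 are in series across V1 (node 0 → node 1 → node 2), and the output A–B is taken across R2, so this is a voltage divider.
Series current: I = V1/(R1 + R2) = 9/(2000 + 15000) = 9/17000 = 0.0005294 A
V_R2 = I × R2 = V1 × R2/(R1 + R2) = 9 × 15000/17000 = 7.941 V

Final answer: 7.941 V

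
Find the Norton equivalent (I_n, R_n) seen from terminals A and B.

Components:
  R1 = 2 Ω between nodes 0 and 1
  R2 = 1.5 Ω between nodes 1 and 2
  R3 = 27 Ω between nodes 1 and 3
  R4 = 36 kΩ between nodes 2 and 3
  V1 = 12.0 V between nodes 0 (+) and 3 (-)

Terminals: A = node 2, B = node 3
Find the Thévenin equivalent first; then I_n = V_th/R_th and R_n = R_th.
Step 1 — V_th is the open-circuit voltage V_A - V_B (nothing connected across the terminals).
Nodal analysis, taking node 3 as the 0 V reference.
Source V1 fixes V_0 = 12 V.
KCL at each unknown node (sum of currents leaving = 0; resistances in Ω):
  Node 1: (V_1 - 12)/2 + (V_1 - V_2)/1.5 + (V_1 - 0)/27 = 0
  Node 2: (V_2 - V_1)/1.5 + (V_2 - 0)/36000 = 0
Collecting terms (coefficients in siemens):
  1.204·V_1 - 0.6667·V_2 = 6
  0.6667·V_2 - 0.6667·V_1 = 0
Determinant D = (1.204)(0.6667) - (-0.6667)(-0.6667) = 0.3581
V_1 = [(6)(0.6667) - (-0.6667)(0)]/D = 11.17 V
V_2 = [(1.204)(0) - (6)(-0.6667)]/D = 11.17 V
V_th = V_2 - V_3 = 11.17 - 0 = 11.17 V
Step 2 — R_th: zero the source — replace V1 by a short circuit (node 3 merges into node 0) — and find the resistance seen between A (node 2) and B (node 0).
Reduce the network between node 2 (A) and node 0 (B) by series/parallel combination:
  Rp1 = R1 ‖ R3 (parallel, both between nodes 0 and 1) = 1/(1/2 + 1/27) = 1.862 Ω
  Rs1 = R2 + Rp1 (series, joined only at node 1) = 1.5 + 1.862 = 3.362 Ω
  Rp2 = R4 ‖ Rs1 (parallel, both between nodes 0 and 2) = 1/(1/36000 + 1/3.362) = 3.362 Ω
R_th = 3.362 Ω
I_n = V_th/R_th = 11.17/3.362 = 3.323 A, and R_n = R_th = 3.362 Ω

Final answer: I_n = 3.323 A, R_n = 3.362 Ω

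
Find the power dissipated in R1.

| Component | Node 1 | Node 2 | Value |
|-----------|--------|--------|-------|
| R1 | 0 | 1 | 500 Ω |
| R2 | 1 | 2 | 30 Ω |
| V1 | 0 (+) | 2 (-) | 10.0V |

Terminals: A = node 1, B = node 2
Nodal analysis, taking node 2 as the 0 V reference.
Source V1 fixes V_0 = 10 V.
KCL at each unknown node (sum of currents leaving = 0; resistances in Ω):
  Node 1: (V_1 - 10)/500 + (V_1 - 0)/30 = 0
Collecting terms: 0.03533 × V_1 = 0.02  =>  V_1 = 0.566 V
I_R1 = (V_0 - V_1)/R1 = (10 - 0.566)/500 = 0.01887 A
P_R1 = I_R1² × R1 = (0.01887)² × 500 = 0.178 W

Final answer: 0.178 W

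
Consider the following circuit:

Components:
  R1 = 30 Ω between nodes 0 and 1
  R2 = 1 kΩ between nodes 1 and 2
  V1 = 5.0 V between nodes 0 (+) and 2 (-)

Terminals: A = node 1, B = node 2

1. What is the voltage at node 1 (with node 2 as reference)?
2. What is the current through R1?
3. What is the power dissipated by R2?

Nodal analysis, taking node 2 as the 0 V reference.
Source V1 fixes V_0 = 5 V.
KCL at each unknown node (sum of currents leaving = 0; resistances in Ω):
  Node 1: (V_1 - 5)/30 + (V_1 - 0)/1000 = 0
Collecting terms: 0.03433 × V_1 = 0.1667  =>  V_1 = 4.854 V
Part 1:
  Read off the nodal solution: V_1 = 4.854 V
Part 2:
  I_R1 = (V_0 - V_1)/R1 = (5 - 4.854)/30 = 0.004854 A
  Magnitude: I_R1 = 0.004854 A
Part 3:
  I_R2 = (V_1 - V_2)/R2 = (4.854 - 0)/1000 = 0.004854 A
  P_R2 = I_R2² × R2 = (0.004854)² × 1000 = 0.02356 W

Final answers:
1. V_1 = 4.854 V
2. I_R1 = 0.004854 A
3. P_R2 = 0.02356 W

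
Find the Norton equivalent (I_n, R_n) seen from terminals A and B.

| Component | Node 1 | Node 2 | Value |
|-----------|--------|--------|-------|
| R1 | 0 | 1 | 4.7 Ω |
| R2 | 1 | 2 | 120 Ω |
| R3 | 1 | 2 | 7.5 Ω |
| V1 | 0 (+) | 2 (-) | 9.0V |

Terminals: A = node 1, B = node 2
Find the Thévenin equivalent first; then I_n = V_th/R_th and R_n = R_th.
Step 1 — V_th is the open-circuit voltage V_A - V_B (nothing connected across the terminals).
Nodal analysis, taking node 2 as the 0 V reference.
Source V1 fixes V_0 = 9 V.
KCL at each unknown node (sum of currents leaving = 0; resistances in Ω):
  Node 1: (V_1 - 9)/4.7 + (V_1 - 0)/120 + (V_1 - 0)/7.5 = 0
Collecting terms: 0.3544 × V_1 = 1.915  =>  V_1 = 5.403 V
V_th = V_1 - V_2 = 5.403 - 0 = 5.403 V
Step 2 — R_th: zero the source — replace V1 by a short circuit (node 2 merges into node 0) — and find the resistance seen between A (node 1) and B (node 0).
Reduce the network between node 1 (A) and node 0 (B) by series/parallel combination:
  Rp1 = R1 ‖ R2 ‖ R3 (parallel, all between nodes 0 and 1) = 1/(1/4.7 + 1/120 + 1/7.5) = 2.821 Ω
R_th = 2.821 Ω
I_n = V_th/R_th = 5.403/2.821 = 1.915 A, and R_n = R_th = 2.821 Ω

Final answer: I_n = 1.915 A, R_n = 2.821 Ω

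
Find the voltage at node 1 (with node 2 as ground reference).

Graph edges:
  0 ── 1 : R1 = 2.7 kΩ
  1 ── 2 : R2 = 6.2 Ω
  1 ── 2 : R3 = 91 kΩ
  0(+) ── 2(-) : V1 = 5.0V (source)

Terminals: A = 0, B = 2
Nodal analysis, taking node 2 as the 0 V reference.
Source V1 fixes V_0 = 5 V.
KCL at each unknown node (sum of currents leaving = 0; resistances in Ω):
  Node 1: (V_1 - 5)/2700 + (V_1 - 0)/6.2 + (V_1 - 0)/91000 = 0
Collecting terms: 0.1617 × V_1 = 0.001852  =>  V_1 = 0.01145 V
The requested potential is V_1 = 0.01145 V.

Final answer: V_1 = 0.01145 V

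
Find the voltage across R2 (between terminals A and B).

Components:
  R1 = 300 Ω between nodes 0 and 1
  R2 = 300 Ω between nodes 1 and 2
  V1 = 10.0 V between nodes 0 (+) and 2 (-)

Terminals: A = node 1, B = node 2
R1 and R2 are in series across V1 (node 0 → node 1 → node 2), and the output A–B is taken across R2, so this is a voltage divider.
Series current: I = V1/(R1 + R2) = 10/(300 + 300) = 10/600 = 0.01667 A
V_R2 = I × R2 = V1 × R2/(R1 + R2) = 10 × 300/600 = 5 V

Final answer: 5 V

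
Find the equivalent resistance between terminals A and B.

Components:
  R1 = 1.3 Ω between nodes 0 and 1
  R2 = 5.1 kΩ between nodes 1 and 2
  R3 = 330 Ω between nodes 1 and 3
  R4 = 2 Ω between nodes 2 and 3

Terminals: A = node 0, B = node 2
Reduce the network between node 0 (A) and node 2 (B) by series/parallel combination:
  Rs1 = R3 + R4 (series, joined only at node 3) = 330 + 2 = 332 Ω
  Rp1 = R2 ‖ Rs1 (parallel, both between nodes 1 and 2) = 1/(1/5100 + 1/332) = 311.7 Ω
  Rs2 = R1 + Rp1 (series, joined only at node 1) = 1.3 + 311.7 = 313 Ω
R_eq = 313 Ω

Final answer: 313 Ω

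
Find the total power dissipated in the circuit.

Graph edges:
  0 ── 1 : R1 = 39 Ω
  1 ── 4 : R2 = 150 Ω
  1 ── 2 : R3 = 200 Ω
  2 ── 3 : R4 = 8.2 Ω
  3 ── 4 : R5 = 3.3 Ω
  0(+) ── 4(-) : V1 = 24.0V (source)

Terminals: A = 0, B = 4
Nodal analysis, taking node 4 as the 0 V reference.
Source V1 fixes V_0 = 24 V.
KCL at each unknown node (sum of currents leaving = 0; resistances in Ω):
  Node 1: (V_1 - 24)/39 + (V_1 - 0)/150 + (V_1 - V_2)/200 = 0
  Node 2: (V_2 - V_1)/200 + (V_2 - V_3)/8.2 = 0
  Node 3: (V_3 - V_2)/8.2 + (V_3 - 0)/3.3 = 0
Collecting terms (coefficients in siemens):
  0.03731·V_1 - 0.005·V_2 = 0.6154
  0.127·V_2 - 0.005·V_1 - 0.122·V_3 = 0
  0.425·V_3 - 0.122·V_2 = 0
Solving these 3 simultaneous equations (Gaussian elimination) gives:
  V_1 = 16.62 V, V_2 = 0.9035 V, V_3 = 0.2593 V
Power in each resistor, P = (ΔV)²/R:
  P_R1 = (24 - 16.62)²/39 = 1.398 W
  P_R2 = (16.62 - 0)²/150 = 1.841 W
  P_R3 = (16.62 - 0.9035)²/200 = 1.234 W
  P_R4 = (0.9035 - 0.2593)²/8.2 = 0.05061 W
  P_R5 = (0.2593 - 0)²/3.3 = 0.02037 W
P_total = P_R1 + P_R2 + P_R3 + P_R4 + P_R5 = 4.544 W

Final answer: 4.544 W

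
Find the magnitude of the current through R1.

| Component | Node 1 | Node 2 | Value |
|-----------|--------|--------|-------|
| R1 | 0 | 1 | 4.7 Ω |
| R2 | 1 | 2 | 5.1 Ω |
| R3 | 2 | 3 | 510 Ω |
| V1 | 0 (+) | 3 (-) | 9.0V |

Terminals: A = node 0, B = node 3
Nodal analysis, taking node 3 as the 0 V reference.
Source V1 fixes V_0 = 9 V.
KCL at each unknown node (sum of currents leaving = 0; resistances in Ω):
  Node 1: (V_1 - 9)/4.7 + (V_1 - V_2)/5.1 = 0
  Node 2: (V_2 - V_1)/5.1 + (V_2 - 0)/510 = 0
Collecting terms (coefficients in siemens):
  0.4088·V_1 - 0.1961·V_2 = 1.915
  0.198·V_2 - 0.1961·V_1 = 0
Determinant D = (0.4088)(0.198) - (-0.1961)(-0.1961) = 0.04252
V_1 = [(1.915)(0.198) - (-0.1961)(0)]/D = 8.919 V
V_2 = [(0.4088)(0) - (1.915)(-0.1961)]/D = 8.83 V
I_R1 = (V_0 - V_1)/R1 = (9 - 8.919)/4.7 = 0.01731 A
|I_R1| = 0.01731 A

Final answer: |I_R1| = 0.01731 A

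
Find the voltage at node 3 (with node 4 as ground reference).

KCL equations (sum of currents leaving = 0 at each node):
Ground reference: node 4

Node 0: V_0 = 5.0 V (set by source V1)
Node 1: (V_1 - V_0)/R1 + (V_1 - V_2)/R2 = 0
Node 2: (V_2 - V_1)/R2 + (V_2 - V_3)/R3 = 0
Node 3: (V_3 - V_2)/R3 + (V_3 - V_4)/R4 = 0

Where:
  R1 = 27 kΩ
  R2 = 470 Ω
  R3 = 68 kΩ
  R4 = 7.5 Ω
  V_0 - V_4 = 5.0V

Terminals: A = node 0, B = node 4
Nodal analysis, taking node 4 as the 0 V reference.
Source V1 fixes V_0 = 5 V.
KCL at each unknown node (sum of currents leaving = 0; resistances in Ω):
  Node 1: (V_1 - 5)/27000 + (V_1 - V_2)/470 = 0
  Node 2: (V_2 - V_1)/470 + (V_2 - V_3)/68000 = 0
  Node 3: (V_3 - V_2)/68000 + (V_3 - 0)/7.5 = 0
Collecting terms (coefficients in siemens):
  0.002165·V_1 - 0.002128·V_2 = 0.0001852
  0.002142·V_2 - 0.002128·V_1 - 0.00001471·V_3 = 0
  0.1333·V_3 - 0.00001471·V_2 = 0
Solving these 3 simultaneous equations (Gaussian elimination) gives:
  V_1 = 3.586 V, V_2 = 3.561 V, V_3 = 0.0003928 V
The requested potential is V_3 = 0.0003928 V.

Final answer: V_3 = 0.0003928 V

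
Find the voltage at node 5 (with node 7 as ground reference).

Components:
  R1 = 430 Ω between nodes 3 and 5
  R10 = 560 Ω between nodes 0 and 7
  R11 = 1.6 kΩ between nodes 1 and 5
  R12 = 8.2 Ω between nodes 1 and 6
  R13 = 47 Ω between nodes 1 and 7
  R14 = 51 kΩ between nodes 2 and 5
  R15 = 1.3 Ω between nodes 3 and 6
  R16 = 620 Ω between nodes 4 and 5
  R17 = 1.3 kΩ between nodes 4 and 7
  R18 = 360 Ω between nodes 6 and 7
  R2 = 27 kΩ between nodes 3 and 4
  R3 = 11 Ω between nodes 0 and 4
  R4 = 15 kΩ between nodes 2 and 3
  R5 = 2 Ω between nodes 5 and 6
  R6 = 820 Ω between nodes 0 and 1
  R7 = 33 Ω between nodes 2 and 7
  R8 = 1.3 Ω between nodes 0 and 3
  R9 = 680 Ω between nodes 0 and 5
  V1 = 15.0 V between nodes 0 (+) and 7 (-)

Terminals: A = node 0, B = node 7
Nodal analysis, taking node 7 as the 0 V reference.
Source V1 fixes V_0 = 15 V.
KCL at each unknown node (sum of currents leaving = 0; resistances in Ω):
  Node 1: (V_1 - 15)/820 + (V_1 - V_5)/1600 + (V_1 - V_6)/8.2 + (V_1 - 0)/47 = 0
  Node 2: (V_2 - V_3)/15000 + (V_2 - 0)/33 + (V_2 - V_5)/51000 = 0
  Node 3: (V_3 - V_5)/430 + (V_3 - V_4)/27000 + (V_3 - V_2)/15000 + (V_3 - 15)/1.3 + (V_3 - V_6)/1.3 = 0
  Node 4: (V_4 - V_3)/27000 + (V_4 - 15)/11 + (V_4 - V_5)/620 + (V_4 - 0)/1300 = 0
  Node 5: (V_5 - V_3)/430 + (V_5 - V_6)/2 + (V_5 - 15)/680 + (V_5 - V_1)/1600 + (V_5 - V_2)/51000 + (V_5 - V_4)/620 = 0
  Node 6: (V_6 - V_5)/2 + (V_6 - V_1)/8.2 + (V_6 - V_3)/1.3 + (V_6 - 0)/360 = 0
Collecting terms (coefficients in siemens):
  0.1451·V_1 - 0.000625·V_5 - 0.122·V_6 = 0.01829
  0.03039·V_2 - 0.00006667·V_3 - 0.00001961·V_5 = 0
  1.541·V_3 - 0.00006667·V_2 - 0.00003704·V_4 - 0.002326·V_5 - 0.7692·V_6 = 11.54
  0.09333·V_4 - 0.00003704·V_3 - 0.001613·V_5 = 1.364
  0.5061·V_5 - 0.000625·V_1 - 0.00001961·V_2 - 0.002326·V_3 - 0.001613·V_4 - 0.5·V_6 = 0.02206
  1.394·V_6 - 0.122·V_1 - 0.7692·V_3 - 0.5·V_5 = 0
Solving these 6 simultaneous equations (Gaussian elimination) gives:
  V_1 = 12.16 V, V_2 = 0.04126 V, V_3 = 14.62 V, V_4 = 14.86 V
  V_5 = 14.24 V, V_6 = 14.24 V
The requested potential is V_5 = 14.24 V.

Final answer: V_5 = 14.24 V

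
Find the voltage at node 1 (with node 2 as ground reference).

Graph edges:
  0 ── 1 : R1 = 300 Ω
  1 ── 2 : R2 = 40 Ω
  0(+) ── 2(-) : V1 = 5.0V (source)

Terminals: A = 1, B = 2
Nodal analysis, taking node 2 as the 0 V reference.
Source V1 fixes V_0 = 5 V.
KCL at each unknown node (sum of currents leaving = 0; resistances in Ω):
  Node 1: (V_1 - 5)/300 + (V_1 - 0)/40 = 0
Collecting terms: 0.02833 × V_1 = 0.01667  =>  V_1 = 0.5882 V
The requested potential is V_1 = 0.5882 V.

Final answer: V_1 = 0.5882 V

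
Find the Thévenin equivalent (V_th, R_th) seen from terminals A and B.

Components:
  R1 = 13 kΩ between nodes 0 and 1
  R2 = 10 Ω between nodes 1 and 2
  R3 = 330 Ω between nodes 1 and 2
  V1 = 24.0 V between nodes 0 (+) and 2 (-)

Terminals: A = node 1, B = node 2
Step 1 — V_th is the open-circuit voltage V_A - V_B (nothing connected across the terminals).
Nodal analysis, taking node 2 as the 0 V reference.
Source V1 fixes V_0 = 24 V.
KCL at each unknown node (sum of currents leaving = 0; resistances in Ω):
  Node 1: (V_1 - 24)/13000 + (V_1 - 0)/10 + (V_1 - 0)/330 = 0
Collecting terms: 0.1031 × V_1 = 0.001846  =>  V_1 = 0.01791 V
V_th = V_1 - V_2 = 0.01791 - 0 = 0.01791 V
Step 2 — R_th: zero the source — replace V1 by a short circuit (node 2 merges into node 0) — and find the resistance seen between A (node 1) and B (node 0).
Reduce the network between node 1 (A) and node 0 (B) by series/parallel combination:
  Rp1 = R1 ‖ R2 ‖ R3 (parallel, all between nodes 0 and 1) = 1/(1/13000 + 1/10 + 1/330) = 9.699 Ω
R_th = 9.699 Ω

Final answer: V_th = 0.01791 V, R_th = 9.699 Ω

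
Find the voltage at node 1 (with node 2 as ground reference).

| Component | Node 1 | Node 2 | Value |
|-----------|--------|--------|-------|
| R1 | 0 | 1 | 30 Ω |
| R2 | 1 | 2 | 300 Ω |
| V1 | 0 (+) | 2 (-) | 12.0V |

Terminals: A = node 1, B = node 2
Nodal analysis, taking node 2 as the 0 V reference.
Source V1 fixes V_0 = 12 V.
KCL at each unknown node (sum of currents leaving = 0; resistances in Ω):
  Node 1: (V_1 - 12)/30 + (V_1 - 0)/300 = 0
Collecting terms: 0.03667 × V_1 = 0.4  =>  V_1 = 10.91 V
The requested potential is V_1 = 10.91 V.

Final answer: V_1 = 10.91 V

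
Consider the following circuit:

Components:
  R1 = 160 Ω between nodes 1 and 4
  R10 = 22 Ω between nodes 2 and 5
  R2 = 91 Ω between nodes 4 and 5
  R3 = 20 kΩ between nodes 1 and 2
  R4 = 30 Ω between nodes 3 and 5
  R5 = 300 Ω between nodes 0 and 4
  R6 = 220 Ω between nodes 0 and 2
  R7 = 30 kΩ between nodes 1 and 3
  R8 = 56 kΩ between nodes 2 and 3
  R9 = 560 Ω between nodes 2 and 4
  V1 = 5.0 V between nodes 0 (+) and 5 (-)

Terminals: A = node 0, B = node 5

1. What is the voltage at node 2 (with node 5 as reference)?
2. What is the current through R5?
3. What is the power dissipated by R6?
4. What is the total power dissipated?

Nodal analysis, taking node 5 as the 0 V reference.
Source V1 fixes V_0 = 5 V.
KCL at each unknown node (sum of currents leaving = 0; resistances in Ω):
  Node 1: (V_1 - V_4)/160 + (V_1 - V_2)/20000 + (V_1 - V_3)/30000 = 0
  Node 2: (V_2 - V_1)/20000 + (V_2 - 5)/220 + (V_2 - V_3)/56000 + (V_2 - V_4)/560 + (V_2 - 0)/22 = 0
  Node 3: (V_3 - 0)/30 + (V_3 - V_1)/30000 + (V_3 - V_2)/56000 = 0
  Node 4: (V_4 - V_1)/160 + (V_4 - 0)/91 + (V_4 - 5)/300 + (V_4 - V_2)/560 = 0
Collecting terms (coefficients in siemens):
  0.006333·V_1 - 0.00005·V_2 - 0.00003333·V_3 - 0.00625·V_4 = 0
  0.05185·V_2 - 0.00005·V_1 - 0.00001786·V_3 - 0.001786·V_4 = 0.02273
  0.03338·V_3 - 0.00003333·V_1 - 0.00001786·V_2 = 0
  0.02236·V_4 - 0.00625·V_1 - 0.001786·V_2 = 0.01667
Solving these 4 simultaneous equations (Gaussian elimination) gives:
  V_1 = 1.073 V, V_2 = 0.4766 V, V_3 = 0.001326 V, V_4 = 1.083 V
Part 1:
  Read off the nodal solution: V_2 = 0.4766 V
Part 2:
  I_R5 = (V_0 - V_4)/R5 = (5 - 1.083)/300 = 0.01306 A
  Magnitude: I_R5 = 0.01306 A
Part 3:
  I_R6 = (V_0 - V_2)/R6 = (5 - 0.4766)/220 = 0.02056 A
  P_R6 = I_R6² × R6 = (0.02056)² × 220 = 0.093 W
Part 4:
  Power in each resistor, P = (ΔV)²/R:
    P_R1 = (1.073 - 1.083)²/160 = 0.0000006872 W
    P_R2 = (1.083 - 0)²/91 = 0.0129 W
    P_R3 = (1.073 - 0.4766)²/20000 = 0.00001778 W
    P_R4 = (0.001326 - 0)²/30 = 0.00000005863 W
    P_R5 = (5 - 1.083)²/300 = 0.05113 W
    P_R6 = (5 - 0.4766)²/220 = 0.093 W
    P_R7 = (1.073 - 0.001326)²/30000 = 0.00003828 W
    P_R8 = (0.4766 - 0.001326)²/56000 = 0.000004034 W
    P_R9 = (0.4766 - 1.083)²/560 = 0.0006575 W
    P_R10 = (0.4766 - 0)²/22 = 0.01033 W
  P_total = P_R1 + P_R2 + P_R3 + P_R4 + P_R5 + P_R6 + P_R7 + P_R8 + P_R9 + P_R10 = 0.1681 W

Final answers:
1. V_2 = 0.4766 V
2. I_R5 = 0.01306 A
3. P_R6 = 0.093 W
4. P_total = 0.1681 W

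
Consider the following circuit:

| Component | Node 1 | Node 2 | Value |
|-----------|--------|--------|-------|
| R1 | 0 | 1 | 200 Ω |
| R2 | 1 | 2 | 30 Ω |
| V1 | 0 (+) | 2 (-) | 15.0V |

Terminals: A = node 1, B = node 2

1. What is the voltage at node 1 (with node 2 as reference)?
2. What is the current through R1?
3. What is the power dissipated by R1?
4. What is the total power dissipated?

Nodal analysis, taking node 2 as the 0 V reference.
Source V1 fixes V_0 = 15 V.
KCL at each unknown node (sum of currents leaving = 0; resistances in Ω):
  Node 1: (V_1 - 15)/200 + (V_1 - 0)/30 = 0
Collecting terms: 0.03833 × V_1 = 0.075  =>  V_1 = 1.957 V
Part 1:
  Read off the nodal solution: V_1 = 1.957 V
Part 2:
  I_R1 = (V_0 - V_1)/R1 = (15 - 1.957)/200 = 0.06522 A
  Magnitude: I_R1 = 0.06522 A
Part 3:
  I_R1 = (V_0 - V_1)/R1 = (15 - 1.957)/200 = 0.06522 A
  P_R1 = I_R1² × R1 = (0.06522)² × 200 = 0.8507 W
Part 4:
  Power in each resistor, P = (ΔV)²/R:
    P_R1 = (15 - 1.957)²/200 = 0.8507 W
    P_R2 = (1.957 - 0)²/30 = 0.1276 W
  P_total = P_R1 + P_R2 = 0.9783 W

Final answers:
1. V_1 = 1.957 V
2. I_R1 = 0.06522 A
3. P_R1 = 0.8507 W
4. P_total = 0.9783 W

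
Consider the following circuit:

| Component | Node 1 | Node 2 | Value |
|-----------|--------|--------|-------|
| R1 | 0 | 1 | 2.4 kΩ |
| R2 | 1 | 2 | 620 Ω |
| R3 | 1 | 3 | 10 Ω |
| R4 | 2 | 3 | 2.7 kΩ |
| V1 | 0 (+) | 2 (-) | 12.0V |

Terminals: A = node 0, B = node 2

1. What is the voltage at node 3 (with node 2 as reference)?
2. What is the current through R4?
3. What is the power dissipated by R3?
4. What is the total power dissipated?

Nodal analysis, taking node 2 as the 0 V reference.
Source V1 fixes V_0 = 12 V.
KCL at each unknown node (sum of currents leaving = 0; resistances in Ω):
  Node 1: (V_1 - 12)/2400 + (V_1 - 0)/620 + (V_1 - V_3)/10 = 0
  Node 3: (V_3 - V_1)/10 + (V_3 - 0)/2700 = 0
Collecting terms (coefficients in siemens):
  0.102·V_1 - 0.1·V_3 = 0.005
  0.1004·V_3 - 0.1·V_1 = 0
Determinant D = (0.102)(0.1004) - (-0.1)(-0.1) = 0.0002407
V_1 = [(0.005)(0.1004) - (-0.1)(0)]/D = 2.085 V
V_3 = [(0.102)(0) - (0.005)(-0.1)]/D = 2.077 V
Part 1:
  Read off the nodal solution: V_3 = 2.077 V
Part 2:
  I_R4 = (V_2 - V_3)/R4 = (0 - 2.077)/2700 = -0.0007692 A
  Magnitude: I_R4 = 0.0007692 A
Part 3:
  I_R3 = (V_1 - V_3)/R3 = (2.085 - 2.077)/10 = 0.0007692 A
  P_R3 = I_R3² × R3 = (0.0007692)² × 10 = 0.000005917 W
Part 4:
  Power in each resistor, P = (ΔV)²/R:
    P_R1 = (12 - 2.085)²/2400 = 0.04096 W
    P_R2 = (2.085 - 0)²/620 = 0.007009 W
    P_R3 = (2.085 - 2.077)²/10 = 0.000005917 W
    P_R4 = (0 - 2.077)²/2700 = 0.001598 W
  P_total = P_R1 + P_R2 + P_R3 + P_R4 = 0.04958 W

Final answers:
1. V_3 = 2.077 V
2. I_R4 = 0.0007692 A
3. P_R3 = 5.917e-06 W
4. P_total = 0.04958 W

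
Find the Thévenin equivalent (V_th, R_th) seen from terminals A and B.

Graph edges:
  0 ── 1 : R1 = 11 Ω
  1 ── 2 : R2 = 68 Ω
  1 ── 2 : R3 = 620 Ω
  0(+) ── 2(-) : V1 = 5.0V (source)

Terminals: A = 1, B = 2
Step 1 — V_th is the open-circuit voltage V_A - V_B (nothing connected across the terminals).
Nodal analysis, taking node 2 as the 0 V reference.
Source V1 fixes V_0 = 5 V.
KCL at each unknown node (sum of currents leaving = 0; resistances in Ω):
  Node 1: (V_1 - 5)/11 + (V_1 - 0)/68 + (V_1 - 0)/620 = 0
Collecting terms: 0.1072 × V_1 = 0.4545  =>  V_1 = 4.239 V
V_th = V_1 - V_2 = 4.239 - 0 = 4.239 V
Step 2 — R_th: zero the source — replace V1 by a short circuit (node 2 merges into node 0) — and find the resistance seen between A (node 1) and B (node 0).
Reduce the network between node 1 (A) and node 0 (B) by series/parallel combination:
  Rp1 = R1 ‖ R2 ‖ R3 (parallel, all between nodes 0 and 1) = 1/(1/11 + 1/68 + 1/620) = 9.326 Ω
R_th = 9.326 Ω

Final answer: V_th = 4.239 V, R_th = 9.326 Ω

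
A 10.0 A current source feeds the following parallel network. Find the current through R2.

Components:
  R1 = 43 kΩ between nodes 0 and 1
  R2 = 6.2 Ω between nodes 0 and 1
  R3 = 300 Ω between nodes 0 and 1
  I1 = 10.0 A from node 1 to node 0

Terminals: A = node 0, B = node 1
All resistors sit directly between nodes 0 and 1, so they are in parallel and share one voltage V; the full source current 10 A splits among them.
1/R_par = 1/43000 + 1/6.2 + 1/300 = 0.1646 S  =>  R_par = 6.074 Ω
V = I × R_par = 10 × 6.074 = 60.74 V
I_R2 = V/R2 = 60.74/6.2 = 9.796 A

Final answer: 9.796 A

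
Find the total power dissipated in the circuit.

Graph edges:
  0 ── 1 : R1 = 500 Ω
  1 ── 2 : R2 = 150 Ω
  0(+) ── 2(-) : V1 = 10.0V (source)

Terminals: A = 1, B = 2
Nodal analysis, taking node 2 as the 0 V reference.
Source V1 fixes V_0 = 10 V.
KCL at each unknown node (sum of currents leaving = 0; resistances in Ω):
  Node 1: (V_1 - 10)/500 + (V_1 - 0)/150 = 0
Collecting terms: 0.008667 × V_1 = 0.02  =>  V_1 = 2.308 V
Power in each resistor, P = (ΔV)²/R:
  P_R1 = (10 - 2.308)²/500 = 0.1183 W
  P_R2 = (2.308 - 0)²/150 = 0.0355 W
P_total = P_R1 + P_R2 = 0.1538 W

Final answer: 0.1538 W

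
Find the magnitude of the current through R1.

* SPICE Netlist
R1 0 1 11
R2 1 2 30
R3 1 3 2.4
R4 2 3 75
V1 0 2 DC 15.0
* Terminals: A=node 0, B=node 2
Nodal analysis, taking node 2 as the 0 V reference.
Source V1 fixes V_0 = 15 V.
KCL at each unknown node (sum of currents leaving = 0; resistances in Ω):
  Node 1: (V_1 - 15)/11 + (V_1 - 0)/30 + (V_1 - V_3)/2.4 = 0
  Node 3: (V_3 - V_1)/2.4 + (V_3 - 0)/75 = 0
Collecting terms (coefficients in siemens):
  0.5409·V_1 - 0.4167·V_3 = 1.364
  0.43·V_3 - 0.4167·V_1 = 0
Determinant D = (0.5409)(0.43) - (-0.4167)(-0.4167) = 0.05898
V_1 = [(1.364)(0.43) - (-0.4167)(0)]/D = 9.942 V
V_3 = [(0.5409)(0) - (1.364)(-0.4167)]/D = 9.633 V
I_R1 = (V_0 - V_1)/R1 = (15 - 9.942)/11 = 0.4598 A
|I_R1| = 0.4598 A

Final answer: |I_R1| = 0.4598 A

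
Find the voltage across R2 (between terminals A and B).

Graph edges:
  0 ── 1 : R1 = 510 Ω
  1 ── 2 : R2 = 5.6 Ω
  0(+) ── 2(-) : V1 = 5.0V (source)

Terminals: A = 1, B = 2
R1 and R2 are in series across V1 (node 0 → node 1 → node 2), and the output A–B is taken across R2, so this is a voltage divider.
Series current: I = V1/(R1 + R2) = 5/(510 + 5.6) = 5/515.6 = 0.009697 A
V_R2 = I × R2 = V1 × R2/(R1 + R2) = 5 × 5.6/515.6 = 0.05431 V

Final answer: 0.05431 V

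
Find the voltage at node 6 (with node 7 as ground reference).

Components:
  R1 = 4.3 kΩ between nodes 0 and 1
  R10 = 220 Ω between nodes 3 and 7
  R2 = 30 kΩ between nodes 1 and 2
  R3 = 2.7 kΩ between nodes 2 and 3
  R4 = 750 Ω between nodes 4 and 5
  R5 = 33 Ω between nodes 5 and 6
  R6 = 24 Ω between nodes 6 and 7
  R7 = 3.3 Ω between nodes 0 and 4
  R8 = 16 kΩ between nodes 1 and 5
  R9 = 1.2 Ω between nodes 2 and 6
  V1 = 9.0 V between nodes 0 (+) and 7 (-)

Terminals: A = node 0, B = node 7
Nodal analysis, taking node 7 as the 0 V reference.
Source V1 fixes V_0 = 9 V.
KCL at each unknown node (sum of currents leaving = 0; resistances in Ω):
  Node 1: (V_1 - 9)/4300 + (V_1 - V_2)/30000 + (V_1 - V_5)/16000 = 0
  Node 2: (V_2 - V_1)/30000 + (V_2 - V_3)/2700 + (V_2 - V_6)/1.2 = 0
  Node 3: (V_3 - V_2)/2700 + (V_3 - 0)/220 = 0
  Node 4: (V_4 - V_5)/750 + (V_4 - 9)/3.3 = 0
  Node 5: (V_5 - V_4)/750 + (V_5 - V_6)/33 + (V_5 - V_1)/16000 = 0
  Node 6: (V_6 - V_5)/33 + (V_6 - 0)/24 + (V_6 - V_2)/1.2 = 0
Collecting terms (coefficients in siemens):
  0.0003284·V_1 - 0.00003333·V_2 - 0.0000625·V_5 = 0.002093
  0.8337·V_2 - 0.00003333·V_1 - 0.0003704·V_3 - 0.8333·V_6 = 0
  0.004916·V_3 - 0.0003704·V_2 = 0
  0.3044·V_4 - 0.001333·V_5 = 2.727
  0.0317·V_5 - 0.0000625·V_1 - 0.001333·V_4 - 0.0303·V_6 = 0
  0.9053·V_6 - 0.8333·V_2 - 0.0303·V_5 = 0
Solving these 6 simultaneous equations (Gaussian elimination) gives:
  V_1 = 6.526 V, V_2 = 0.2775 V, V_3 = 0.02091 V, V_4 = 8.963 V
  V_5 = 0.6551 V, V_6 = 0.2774 V
The requested potential is V_6 = 0.2774 V.

Final answer: V_6 = 0.2774 V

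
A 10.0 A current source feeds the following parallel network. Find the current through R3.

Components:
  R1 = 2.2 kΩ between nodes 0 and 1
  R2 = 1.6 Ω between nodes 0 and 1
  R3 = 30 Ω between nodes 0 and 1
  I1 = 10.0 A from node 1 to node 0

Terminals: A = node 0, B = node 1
All resistors sit directly between nodes 0 and 1, so they are in parallel and share one voltage V; the full source current 10 A splits among them.
1/R_par = 1/2200 + 1/1.6 + 1/30 = 0.6588 S  =>  R_par = 1.518 Ω
V = I × R_par = 10 × 1.518 = 15.18 V
I_R3 = V/R3 = 15.18/30 = 0.506 A

Final answer: 0.506 A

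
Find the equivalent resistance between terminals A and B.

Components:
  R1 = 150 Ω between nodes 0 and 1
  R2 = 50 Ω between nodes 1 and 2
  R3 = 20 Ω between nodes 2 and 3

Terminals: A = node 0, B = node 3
Reduce the network between node 0 (A) and node 3 (B) by series/parallel combination:
  Rs1 = R1 + R2 (series, joined only at node 1) = 150 + 50 = 200 Ω
  Rs2 = R3 + Rs1 (series, joined only at node 2) = 20 + 200 = 220 Ω
R_eq = 220 Ω

Final answer: 220 Ω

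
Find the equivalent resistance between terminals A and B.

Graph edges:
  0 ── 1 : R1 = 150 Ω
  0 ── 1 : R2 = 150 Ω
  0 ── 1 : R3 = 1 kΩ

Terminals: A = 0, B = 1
Reduce the network between node 0 (A) and node 1 (B) by series/parallel combination:
  Rp1 = R1 ‖ R2 ‖ R3 (parallel, all between nodes 0 and 1) = 1/(1/150 + 1/150 + 1/1000) = 69.77 Ω
R_eq = 69.77 Ω

Final answer: 69.77 Ω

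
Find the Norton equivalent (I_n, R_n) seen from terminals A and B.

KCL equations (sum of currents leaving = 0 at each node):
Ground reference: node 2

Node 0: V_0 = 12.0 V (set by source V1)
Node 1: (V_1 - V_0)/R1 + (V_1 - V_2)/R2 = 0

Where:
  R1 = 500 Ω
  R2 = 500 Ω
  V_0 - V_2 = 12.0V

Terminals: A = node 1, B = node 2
Find the Thévenin equivalent first; then I_n = V_th/R_th and R_n = R_th.
Step 1 — V_th is the open-circuit voltage V_A - V_B (nothing connected across the terminals).
Nodal analysis, taking node 2 as the 0 V reference.
Source V1 fixes V_0 = 12 V.
KCL at each unknown node (sum of currents leaving = 0; resistances in Ω):
  Node 1: (V_1 - 12)/500 + (V_1 - 0)/500 = 0
Collecting terms: 0.004 × V_1 = 0.024  =>  V_1 = 6 V
V_th = V_1 - V_2 = 6 - 0 = 6 V
Step 2 — R_th: zero the source — replace V1 by a short circuit (node 2 merges into node 0) — and find the resistance seen between A (node 1) and B (node 0).
Reduce the network between node 1 (A) and node 0 (B) by series/parallel combination:
  Rp1 = R1 ‖ R2 (parallel, both between nodes 0 and 1) = 1/(1/500 + 1/500) = 250 Ω
R_th = 250 Ω
I_n = V_th/R_th = 6/250 = 0.024 A, and R_n = R_th = 250 Ω

Final answer: I_n = 0.024 A, R_n = 250 Ω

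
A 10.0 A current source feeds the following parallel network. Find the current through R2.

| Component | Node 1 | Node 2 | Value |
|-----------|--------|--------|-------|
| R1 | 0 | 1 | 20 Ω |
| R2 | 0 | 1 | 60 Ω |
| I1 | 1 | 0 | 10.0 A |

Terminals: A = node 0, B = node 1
All resistors sit directly between nodes 0 and 1, so they are in parallel and share one voltage V; the full source current 10 A splits among them.
1/R_par = 1/20 + 1/60 = 0.06667 S  =>  R_par = 15 Ω
V = I × R_par = 10 × 15 = 150 V
I_R2 = V/R2 = 150/60 = 2.5 A

Final answer: 2.5 A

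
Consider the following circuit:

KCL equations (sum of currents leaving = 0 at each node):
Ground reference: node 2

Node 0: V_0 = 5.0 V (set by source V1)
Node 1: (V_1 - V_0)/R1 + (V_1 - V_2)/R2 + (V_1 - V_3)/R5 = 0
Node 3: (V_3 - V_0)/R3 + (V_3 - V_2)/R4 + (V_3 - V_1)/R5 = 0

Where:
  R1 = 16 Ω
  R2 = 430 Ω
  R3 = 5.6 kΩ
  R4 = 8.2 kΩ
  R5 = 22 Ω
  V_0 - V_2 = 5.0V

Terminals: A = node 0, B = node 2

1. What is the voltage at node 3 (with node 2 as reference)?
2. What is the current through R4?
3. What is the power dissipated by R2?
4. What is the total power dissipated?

Nodal analysis, taking node 2 as the 0 V reference.
Source V1 fixes V_0 = 5 V.
KCL at each unknown node (sum of currents leaving = 0; resistances in Ω):
  Node 1: (V_1 - 5)/16 + (V_1 - 0)/430 + (V_1 - V_3)/22 = 0
  Node 3: (V_3 - 5)/5600 + (V_3 - 0)/8200 + (V_3 - V_1)/22 = 0
Collecting terms (coefficients in siemens):
  0.1103·V_1 - 0.04545·V_3 = 0.3125
  0.04576·V_3 - 0.04545·V_1 = 0.0008929
Determinant D = (0.1103)(0.04576) - (-0.04545)(-0.04545) = 0.00298
V_1 = [(0.3125)(0.04576) - (-0.04545)(0.0008929)]/D = 4.812 V
V_3 = [(0.1103)(0.0008929) - (0.3125)(-0.04545)]/D = 4.8 V
Part 1:
  Read off the nodal solution: V_3 = 4.8 V
Part 2:
  I_R4 = (V_2 - V_3)/R4 = (0 - 4.8)/8200 = -0.0005854 A
  Magnitude: I_R4 = 0.0005854 A
Part 3:
  I_R2 = (V_1 - V_2)/R2 = (4.812 - 0)/430 = 0.01119 A
  P_R2 = I_R2² × R2 = (0.01119)² × 430 = 0.05385 W
Part 4:
  Power in each resistor, P = (ΔV)²/R:
    P_R1 = (5 - 4.812)²/16 = 0.002206 W
    P_R2 = (4.812 - 0)²/430 = 0.05385 W
    P_R3 = (5 - 4.8)²/5600 = 0.000007139 W
    P_R4 = (0 - 4.8)²/8200 = 0.00281 W
    P_R5 = (4.812 - 4.8)²/22 = 0.000006647 W
  P_total = P_R1 + P_R2 + P_R3 + P_R4 + P_R5 = 0.05888 W

Final answers:
1. V_3 = 4.8 V
2. I_R4 = 0.0005854 A
3. P_R2 = 0.05385 W
4. P_total = 0.05888 W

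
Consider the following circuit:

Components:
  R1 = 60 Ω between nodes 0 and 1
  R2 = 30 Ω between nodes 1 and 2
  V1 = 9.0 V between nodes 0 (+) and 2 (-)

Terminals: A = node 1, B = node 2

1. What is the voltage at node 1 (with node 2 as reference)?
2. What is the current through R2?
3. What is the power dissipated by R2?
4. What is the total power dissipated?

Nodal analysis, taking node 2 as the 0 V reference.
Source V1 fixes V_0 = 9 V.
KCL at each unknown node (sum of currents leaving = 0; resistances in Ω):
  Node 1: (V_1 - 9)/60 + (V_1 - 0)/30 = 0
Collecting terms: 0.05 × V_1 = 0.15  =>  V_1 = 3 V
Part 1:
  Read off the nodal solution: V_1 = 3 V
Part 2:
  I_R2 = (V_1 - V_2)/R2 = (3 - 0)/30 = 0.1 A
  Magnitude: I_R2 = 0.1 A
Part 3:
  I_R2 = (V_1 - V_2)/R2 = (3 - 0)/30 = 0.1 A
  P_R2 = I_R2² × R2 = (0.1)² × 30 = 0.3 W
Part 4:
  Power in each resistor, P = (ΔV)²/R:
    P_R1 = (9 - 3)²/60 = 0.6 W
    P_R2 = (3 - 0)²/30 = 0.3 W
  P_total = P_R1 + P_R2 = 0.9 W

Final answers:
1. V_1 = 3 V
2. I_R2 = 0.1 A
3. P_R2 = 0.3 W
4. P_total = 0.9 W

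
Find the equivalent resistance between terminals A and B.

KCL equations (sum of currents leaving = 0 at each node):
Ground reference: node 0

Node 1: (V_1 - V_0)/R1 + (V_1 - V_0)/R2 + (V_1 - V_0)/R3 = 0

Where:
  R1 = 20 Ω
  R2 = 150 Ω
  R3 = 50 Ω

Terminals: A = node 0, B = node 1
Reduce the network between node 0 (A) and node 1 (B) by series/parallel combination:
  Rp1 = R1 ‖ R2 ‖ R3 (parallel, all between nodes 0 and 1) = 1/(1/20 + 1/150 + 1/50) = 13.04 Ω
R_eq = 13.04 Ω

Final answer: 13.04 Ω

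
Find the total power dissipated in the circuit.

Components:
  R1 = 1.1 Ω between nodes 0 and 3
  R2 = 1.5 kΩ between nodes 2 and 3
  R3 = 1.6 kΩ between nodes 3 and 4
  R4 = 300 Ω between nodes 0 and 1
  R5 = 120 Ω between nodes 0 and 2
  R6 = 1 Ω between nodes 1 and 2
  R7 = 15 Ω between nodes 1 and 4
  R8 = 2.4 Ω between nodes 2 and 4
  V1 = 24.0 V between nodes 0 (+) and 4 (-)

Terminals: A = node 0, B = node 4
Nodal analysis, taking node 4 as the 0 V reference.
Source V1 fixes V_0 = 24 V.
KCL at each unknown node (sum of currents leaving = 0; resistances in Ω):
  Node 1: (V_1 - 24)/300 + (V_1 - V_2)/1 + (V_1 - 0)/15 = 0
  Node 2: (V_2 - V_3)/1500 + (V_2 - 24)/120 + (V_2 - V_1)/1 + (V_2 - 0)/2.4 = 0
  Node 3: (V_3 - 24)/1.1 + (V_3 - V_2)/1500 + (V_3 - 0)/1600 = 0
Collecting terms (coefficients in siemens):
  1.07·V_1 - 1·V_2 = 0.08
  1.426·V_2 - 1·V_1 - 0.0006667·V_3 = 0.2
  0.9104·V_3 - 0.0006667·V_2 = 21.82
Solving these 3 simultaneous equations (Gaussian elimination) gives:
  V_1 = 0.6281 V, V_2 = 0.592 V, V_3 = 23.97 V
Power in each resistor, P = (ΔV)²/R:
  P_R1 = (24 - 23.97)²/1.1 = 0.001027 W
  P_R2 = (0.592 - 23.97)²/1500 = 0.3642 W
  P_R3 = (23.97 - 0)²/1600 = 0.359 W
  P_R4 = (24 - 0.6281)²/300 = 1.821 W
  P_R5 = (24 - 0.592)²/120 = 4.566 W
  P_R6 = (0.6281 - 0.592)²/1 = 0.001298 W
  P_R7 = (0.6281 - 0)²/15 = 0.0263 W
  P_R8 = (0.592 - 0)²/2.4 = 0.146 W
P_total = P_R1 + P_R2 + P_R3 + P_R4 + P_R5 + P_R6 + P_R7 + P_R8 = 7.285 W

Final answer: 7.285 W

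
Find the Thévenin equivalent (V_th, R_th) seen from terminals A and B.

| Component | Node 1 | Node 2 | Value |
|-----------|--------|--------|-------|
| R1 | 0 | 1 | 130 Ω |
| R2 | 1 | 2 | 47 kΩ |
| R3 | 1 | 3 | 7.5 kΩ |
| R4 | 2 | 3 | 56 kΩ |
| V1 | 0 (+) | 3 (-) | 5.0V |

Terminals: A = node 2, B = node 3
Step 1 — V_th is the open-circuit voltage V_A - V_B (nothing connected across the terminals).
Nodal analysis, taking node 3 as the 0 V reference.
Source V1 fixes V_0 = 5 V.
KCL at each unknown node (sum of currents leaving = 0; resistances in Ω):
  Node 1: (V_1 - 5)/130 + (V_1 - V_2)/47000 + (V_1 - 0)/7500 = 0
  Node 2: (V_2 - V_1)/47000 + (V_2 - 0)/56000 = 0
Collecting terms (coefficients in siemens):
  0.007847·V_1 - 0.00002128·V_2 = 0.03846
  0.00003913·V_2 - 0.00002128·V_1 = 0
Determinant D = (0.007847)(0.00003913) - (-0.00002128)(-0.00002128) = 0.0000003066
V_1 = [(0.03846)(0.00003913) - (-0.00002128)(0)]/D = 4.909 V
V_2 = [(0.007847)(0) - (0.03846)(-0.00002128)]/D = 2.669 V
V_th = V_2 - V_3 = 2.669 - 0 = 2.669 V
Step 2 — R_th: zero the source — replace V1 by a short circuit (node 3 merges into node 0) — and find the resistance seen between A (node 2) and B (node 0).
Reduce the network between node 2 (A) and node 0 (B) by series/parallel combination:
  Rp1 = R1 ‖ R3 (parallel, both between nodes 0 and 1) = 1/(1/130 + 1/7500) = 127.8 Ω
  Rs1 = R2 + Rp1 (series, joined only at node 1) = 47000 + 127.8 = 47130 Ω
  Rp2 = R4 ‖ Rs1 (parallel, both between nodes 0 and 2) = 1/(1/56000 + 1/47130) = 25590 Ω
R_th = 25.59 kΩ

Final answer: V_th = 2.669 V, R_th = 25.59 kΩ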